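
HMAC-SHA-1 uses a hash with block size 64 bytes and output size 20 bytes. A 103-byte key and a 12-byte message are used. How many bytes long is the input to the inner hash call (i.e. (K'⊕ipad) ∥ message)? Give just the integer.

Key is 103 > 64 bytes, so it is hashed to 20 bytes then zero-padded to 64: |K'| = 64.
Inner input = (K'⊕ipad) ∥ m → 64 + 12 = 76 bytes.

76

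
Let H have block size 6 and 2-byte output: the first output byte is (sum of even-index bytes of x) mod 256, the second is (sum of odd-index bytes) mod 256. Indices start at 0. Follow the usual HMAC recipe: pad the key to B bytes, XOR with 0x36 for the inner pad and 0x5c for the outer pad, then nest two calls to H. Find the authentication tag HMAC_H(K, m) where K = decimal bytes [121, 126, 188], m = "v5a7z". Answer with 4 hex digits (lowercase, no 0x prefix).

c1fa

Key decimal bytes [121, 126, 188] = 79 7e bc is 3 bytes ≤ B = 6; zero-pad to 6 bytes: K' = 79 7e bc 00 00 00.
K' ⊕ ipad = 4f 48 8a 36 36 36.  K' ⊕ opad = 25 22 e0 5c 5c 5c.
Inner input = (K'⊕ipad) ∥ m = 4f 48 8a 36 36 36 ∥ 76 35 61 37 7a.
Inner hash: even-index sum = 608 mod 256 = 96; odd-index sum = 288 mod 256 = 32 → 60 20.
Outer input = (K'⊕opad) ∥ inner = 25 22 e0 5c 5c 5c ∥ 60 20.
Outer hash (tag): even-index sum = 449 mod 256 = 193; odd-index sum = 250 mod 256 = 250 → c1 fa.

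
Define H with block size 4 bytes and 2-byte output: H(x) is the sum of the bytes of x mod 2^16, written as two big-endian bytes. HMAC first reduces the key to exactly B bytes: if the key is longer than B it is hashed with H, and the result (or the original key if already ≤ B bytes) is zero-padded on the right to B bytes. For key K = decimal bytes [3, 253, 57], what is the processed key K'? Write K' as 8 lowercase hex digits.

Key decimal bytes [3, 253, 57] = 03 fd 39 is 3 bytes ≤ B = 4; zero-pad to 4 bytes: K' = 03 fd 39 00.

03fd3900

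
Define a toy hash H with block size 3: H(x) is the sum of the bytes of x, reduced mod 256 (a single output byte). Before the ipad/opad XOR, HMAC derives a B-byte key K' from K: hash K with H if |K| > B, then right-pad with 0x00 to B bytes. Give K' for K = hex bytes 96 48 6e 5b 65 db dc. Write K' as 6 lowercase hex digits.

|K| = 7 > B = 3, so first hash the key.
H(K): sum = 150+72+110+91+101+219+220 = 963; mod 256 = 195 → c3.
Zero-pad H(K) = c3 to 3 bytes: K' = c3 00 00.

c30000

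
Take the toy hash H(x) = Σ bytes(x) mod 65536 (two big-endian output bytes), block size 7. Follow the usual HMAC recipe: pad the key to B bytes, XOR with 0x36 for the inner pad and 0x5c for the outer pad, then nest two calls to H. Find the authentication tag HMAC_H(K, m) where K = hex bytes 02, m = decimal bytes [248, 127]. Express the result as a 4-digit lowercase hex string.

Key hex bytes 02 is 1 byte ≤ B = 7; zero-pad to 7 bytes: K' = 02 00 00 00 00 00 00.
K' ⊕ ipad = 34 36 36 36 36 36 36.  K' ⊕ opad = 5e 5c 5c 5c 5c 5c 5c.
Inner input = (K'⊕ipad) ∥ m = 34 36 36 36 36 36 36 ∥ f8 7f.
Inner hash: sum = 52+54+54+54+54+54+54+248+127 = 751 → 02 ef.
Outer input = (K'⊕opad) ∥ inner = 5e 5c 5c 5c 5c 5c 5c ∥ 02 ef.
Outer hash (tag): sum = 94+92+92+92+92+92+92+2+239 = 887 → 03 77.

0377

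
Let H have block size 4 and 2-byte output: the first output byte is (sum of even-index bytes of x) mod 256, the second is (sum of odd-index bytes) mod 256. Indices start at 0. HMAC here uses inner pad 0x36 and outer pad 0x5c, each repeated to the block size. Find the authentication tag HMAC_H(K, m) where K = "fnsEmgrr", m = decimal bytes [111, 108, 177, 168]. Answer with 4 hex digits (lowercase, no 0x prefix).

2430

Key "fnsEmgrr" = 66 6e 73 45 6d 67 72 72 is 8 bytes > B = 4, so hash it first: H(key) = b8 8c, then zero-pad to 4 bytes: K' = b8 8c 00 00.
K' ⊕ ipad = 8e ba 36 36.  K' ⊕ opad = e4 d0 5c 5c.
Inner input = (K'⊕ipad) ∥ m = 8e ba 36 36 ∥ 6f 6c b1 a8.
Inner hash: even-index sum = 484 mod 256 = 228; odd-index sum = 516 mod 256 = 4 → e4 04.
Outer input = (K'⊕opad) ∥ inner = e4 d0 5c 5c ∥ e4 04.
Outer hash (tag): even-index sum = 548 mod 256 = 36; odd-index sum = 304 mod 256 = 48 → 24 30.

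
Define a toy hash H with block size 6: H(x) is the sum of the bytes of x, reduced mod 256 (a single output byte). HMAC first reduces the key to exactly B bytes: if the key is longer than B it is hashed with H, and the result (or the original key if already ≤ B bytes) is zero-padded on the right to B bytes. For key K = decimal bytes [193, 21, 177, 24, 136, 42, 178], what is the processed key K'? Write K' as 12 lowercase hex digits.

030000000000

|K| = 7 > B = 6, so first hash the key.
H(K): sum = 193+21+177+24+136+42+178 = 771; mod 256 = 3 → 03.
Zero-pad H(K) = 03 to 6 bytes: K' = 03 00 00 00 00 00.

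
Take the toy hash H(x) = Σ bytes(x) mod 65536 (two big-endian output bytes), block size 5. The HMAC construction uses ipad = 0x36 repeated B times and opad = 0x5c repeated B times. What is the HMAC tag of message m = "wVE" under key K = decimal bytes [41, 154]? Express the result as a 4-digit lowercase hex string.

Key decimal bytes [41, 154] = 29 9a is 2 bytes ≤ B = 5; zero-pad to 5 bytes: K' = 29 9a 00 00 00.
K' ⊕ ipad = 1f ac 36 36 36.  K' ⊕ opad = 75 c6 5c 5c 5c.
Inner input = (K'⊕ipad) ∥ m = 1f ac 36 36 36 ∥ 77 56 45.
Inner hash: sum = 31+172+54+54+54+119+86+69 = 639 → 02 7f.
Outer input = (K'⊕opad) ∥ inner = 75 c6 5c 5c 5c ∥ 02 7f.
Outer hash (tag): sum = 117+198+92+92+92+2+127 = 720 → 02 d0.

02d0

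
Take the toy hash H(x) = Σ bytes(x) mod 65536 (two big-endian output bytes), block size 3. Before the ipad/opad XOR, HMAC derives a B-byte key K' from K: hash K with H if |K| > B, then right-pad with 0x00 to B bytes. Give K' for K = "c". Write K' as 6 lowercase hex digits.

630000

Key "c" = 63 is 1 byte ≤ B = 3; zero-pad to 3 bytes: K' = 63 00 00.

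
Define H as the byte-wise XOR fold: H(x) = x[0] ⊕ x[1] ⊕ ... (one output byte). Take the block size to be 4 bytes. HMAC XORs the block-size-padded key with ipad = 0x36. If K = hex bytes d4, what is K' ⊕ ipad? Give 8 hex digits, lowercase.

Key hex bytes d4 is 1 byte ≤ B = 4; zero-pad to 4 bytes: K' = d4 00 00 00.
XOR each byte with 0x36: d4⊕36=e2, 00⊕36=36, 00⊕36=36, 00⊕36=36.

e2363636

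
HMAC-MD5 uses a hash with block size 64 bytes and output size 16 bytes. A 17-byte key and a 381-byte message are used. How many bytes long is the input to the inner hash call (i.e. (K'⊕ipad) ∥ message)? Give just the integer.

445

Key is 17 ≤ 64 bytes, zero-padded: |K'| = 64.
Inner input = (K'⊕ipad) ∥ m → 64 + 381 = 445 bytes.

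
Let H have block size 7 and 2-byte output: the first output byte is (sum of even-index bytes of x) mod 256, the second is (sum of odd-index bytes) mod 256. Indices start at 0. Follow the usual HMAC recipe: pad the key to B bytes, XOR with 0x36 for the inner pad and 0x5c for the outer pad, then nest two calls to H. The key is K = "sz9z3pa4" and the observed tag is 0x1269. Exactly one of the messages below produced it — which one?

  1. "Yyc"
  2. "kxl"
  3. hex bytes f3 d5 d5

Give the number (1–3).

Key "sz9z3pa4" = 73 7a 39 7a 33 70 61 34 is 8 bytes > B = 7, so hash it first: H(key) = 40 98, then zero-pad to 7 bytes: K' = 40 98 00 00 00 00 00.
K' ⊕ ipad = 76 ae 36 36 36 36 36; K' ⊕ opad = 1c c4 5c 5c 5c 5c 5c.
m1: inner = H(76 ae 36 36 36 36 36 59 79 63) = 91 d6; tag = H(1c c4 5c 5c 5c 5c 5c 91 d6) = 060d
m2: inner = H(76 ae 36 36 36 36 36 6b 78 6c) = 90 f1; tag = H(1c c4 5c 5c 5c 5c 5c 90 f1) = 210c
m3: inner = H(76 ae 36 36 36 36 36 f3 d5 d5) = ed e2; tag = H(1c c4 5c 5c 5c 5c 5c ed e2) = 1269 ← matches

3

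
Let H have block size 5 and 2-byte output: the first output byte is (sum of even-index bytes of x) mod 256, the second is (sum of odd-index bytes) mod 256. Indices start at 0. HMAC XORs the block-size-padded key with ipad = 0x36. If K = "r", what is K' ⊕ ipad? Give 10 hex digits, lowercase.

4436363636

Key "r" = 72 is 1 byte ≤ B = 5; zero-pad to 5 bytes: K' = 72 00 00 00 00.
XOR each byte with 0x36: 72⊕36=44, 00⊕36=36, 00⊕36=36, 00⊕36=36, 00⊕36=36.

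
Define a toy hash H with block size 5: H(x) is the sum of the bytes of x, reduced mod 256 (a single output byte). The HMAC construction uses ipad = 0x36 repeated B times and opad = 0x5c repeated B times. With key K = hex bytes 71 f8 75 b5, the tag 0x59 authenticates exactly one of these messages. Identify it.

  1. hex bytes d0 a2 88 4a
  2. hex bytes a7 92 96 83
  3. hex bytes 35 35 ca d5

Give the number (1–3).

3

Key hex bytes 71 f8 75 b5 is 4 bytes ≤ B = 5; zero-pad to 5 bytes: K' = 71 f8 75 b5 00.
K' ⊕ ipad = 47 ce 43 83 36; K' ⊕ opad = 2d a4 29 e9 5c.
m1: inner = H(47 ce 43 83 36 d0 a2 88 4a) = 55; tag = H(2d a4 29 e9 5c 55) = 94
m2: inner = H(47 ce 43 83 36 a7 92 96 83) = 63; tag = H(2d a4 29 e9 5c 63) = a2
m3: inner = H(47 ce 43 83 36 35 35 ca d5) = 1a; tag = H(2d a4 29 e9 5c 1a) = 59 ← matches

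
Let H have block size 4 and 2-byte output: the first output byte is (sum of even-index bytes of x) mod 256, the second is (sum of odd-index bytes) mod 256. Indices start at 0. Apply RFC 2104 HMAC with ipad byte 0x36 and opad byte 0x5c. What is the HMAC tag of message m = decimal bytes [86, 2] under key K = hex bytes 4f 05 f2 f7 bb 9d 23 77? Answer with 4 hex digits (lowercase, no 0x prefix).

Key hex bytes 4f 05 f2 f7 bb 9d 23 77 is 8 bytes > B = 4, so hash it first: H(key) = 1f 10, then zero-pad to 4 bytes: K' = 1f 10 00 00.
K' ⊕ ipad = 29 26 36 36.  K' ⊕ opad = 43 4c 5c 5c.
Inner input = (K'⊕ipad) ∥ m = 29 26 36 36 ∥ 56 02.
Inner hash: even-index sum = 181 mod 256 = 181; odd-index sum = 94 mod 256 = 94 → b5 5e.
Outer input = (K'⊕opad) ∥ inner = 43 4c 5c 5c ∥ b5 5e.
Outer hash (tag): even-index sum = 340 mod 256 = 84; odd-index sum = 262 mod 256 = 6 → 54 06.

5406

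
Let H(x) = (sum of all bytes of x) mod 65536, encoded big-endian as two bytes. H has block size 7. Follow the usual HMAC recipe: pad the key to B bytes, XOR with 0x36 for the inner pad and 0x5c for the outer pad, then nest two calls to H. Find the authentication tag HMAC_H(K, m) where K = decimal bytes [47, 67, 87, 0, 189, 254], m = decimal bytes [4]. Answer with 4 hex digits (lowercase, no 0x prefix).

038c

Key decimal bytes [47, 67, 87, 0, 189, 254] = 2f 43 57 00 bd fe is 6 bytes ≤ B = 7; zero-pad to 7 bytes: K' = 2f 43 57 00 bd fe 00.
K' ⊕ ipad = 19 75 61 36 8b c8 36.  K' ⊕ opad = 73 1f 0b 5c e1 a2 5c.
Inner input = (K'⊕ipad) ∥ m = 19 75 61 36 8b c8 36 ∥ 04.
Inner hash: sum = 25+117+97+54+139+200+54+4 = 690 → 02 b2.
Outer input = (K'⊕opad) ∥ inner = 73 1f 0b 5c e1 a2 5c ∥ 02 b2.
Outer hash (tag): sum = 115+31+11+92+225+162+92+2+178 = 908 → 03 8c.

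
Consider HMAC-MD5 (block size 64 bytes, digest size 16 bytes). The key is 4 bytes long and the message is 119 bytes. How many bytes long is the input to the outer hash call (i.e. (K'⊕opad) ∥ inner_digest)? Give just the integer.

Key is 4 ≤ 64 bytes, zero-padded: |K'| = 64.
Outer input = (K'⊕opad) ∥ H(inner) → 64 + 16 = 80 bytes.

80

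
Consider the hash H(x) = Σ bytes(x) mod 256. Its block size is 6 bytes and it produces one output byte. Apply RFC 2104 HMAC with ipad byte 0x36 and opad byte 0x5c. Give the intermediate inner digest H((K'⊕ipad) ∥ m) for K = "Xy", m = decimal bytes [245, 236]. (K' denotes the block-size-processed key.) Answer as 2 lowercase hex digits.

76

Key "Xy" = 58 79 is 2 bytes ≤ B = 6; zero-pad to 6 bytes: K' = 58 79 00 00 00 00.
K' ⊕ ipad = 6e 4f 36 36 36 36.
Inner input = 6e 4f 36 36 36 36 ∥ f5 ec.
Inner hash: sum = 110+79+54+54+54+54+245+236 = 886; mod 256 = 118 → 76.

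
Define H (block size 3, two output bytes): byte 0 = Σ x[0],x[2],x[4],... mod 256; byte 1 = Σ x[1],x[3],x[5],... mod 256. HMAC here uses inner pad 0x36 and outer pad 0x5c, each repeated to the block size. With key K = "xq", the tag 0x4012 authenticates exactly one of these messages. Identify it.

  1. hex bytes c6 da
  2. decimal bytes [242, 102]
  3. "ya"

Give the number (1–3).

Key "xq" = 78 71 is 2 bytes ≤ B = 3; zero-pad to 3 bytes: K' = 78 71 00.
K' ⊕ ipad = 4e 47 36; K' ⊕ opad = 24 2d 5c.
m1: inner = H(4e 47 36 c6 da) = 5e 0d; tag = H(24 2d 5c 5e 0d) = 8d8b
m2: inner = H(4e 47 36 f2 66) = ea 39; tag = H(24 2d 5c ea 39) = b917
m3: inner = H(4e 47 36 79 61) = e5 c0; tag = H(24 2d 5c e5 c0) = 4012 ← matches

3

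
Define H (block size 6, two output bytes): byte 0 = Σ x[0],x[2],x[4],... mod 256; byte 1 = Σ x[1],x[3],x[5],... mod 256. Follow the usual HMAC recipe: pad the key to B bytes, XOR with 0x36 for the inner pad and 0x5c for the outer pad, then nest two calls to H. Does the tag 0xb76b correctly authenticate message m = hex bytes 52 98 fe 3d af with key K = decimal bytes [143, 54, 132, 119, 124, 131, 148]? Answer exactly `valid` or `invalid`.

valid

Key decimal bytes [143, 54, 132, 119, 124, 131, 148] = 8f 36 84 77 7c 83 94 is 7 bytes > B = 6, so hash it first: H(key) = 23 30, then zero-pad to 6 bytes: K' = 23 30 00 00 00 00.
K' ⊕ ipad = 15 06 36 36 36 36; K' ⊕ opad = 7f 6c 5c 5c 5c 5c.
Inner hash: even-index sum = 640 mod 256 = 128; odd-index sum = 327 mod 256 = 71 → 80 47.
Outer hash (recomputed tag): even-index sum = 439 mod 256 = 183; odd-index sum = 363 mod 256 = 107 → b7 6b.
Recomputed tag = b76b; claimed = b76b → match.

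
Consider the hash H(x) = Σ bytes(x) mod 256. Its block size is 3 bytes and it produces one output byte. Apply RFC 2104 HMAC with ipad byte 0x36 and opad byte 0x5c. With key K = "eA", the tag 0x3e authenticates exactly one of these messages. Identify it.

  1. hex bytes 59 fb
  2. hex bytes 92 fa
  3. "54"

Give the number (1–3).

2

Key "eA" = 65 41 is 2 bytes ≤ B = 3; zero-pad to 3 bytes: K' = 65 41 00.
K' ⊕ ipad = 53 77 36; K' ⊕ opad = 39 1d 5c.
m1: inner = H(53 77 36 59 fb) = 54; tag = H(39 1d 5c 54) = 06
m2: inner = H(53 77 36 92 fa) = 8c; tag = H(39 1d 5c 8c) = 3e ← matches
m3: inner = H(53 77 36 35 34) = 69; tag = H(39 1d 5c 69) = 1b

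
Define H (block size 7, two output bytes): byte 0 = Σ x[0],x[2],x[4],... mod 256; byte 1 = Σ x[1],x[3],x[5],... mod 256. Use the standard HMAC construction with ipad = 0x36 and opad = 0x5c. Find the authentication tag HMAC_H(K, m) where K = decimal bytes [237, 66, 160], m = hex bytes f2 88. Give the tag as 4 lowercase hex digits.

Key decimal bytes [237, 66, 160] = ed 42 a0 is 3 bytes ≤ B = 7; zero-pad to 7 bytes: K' = ed 42 a0 00 00 00 00.
K' ⊕ ipad = db 74 96 36 36 36 36.  K' ⊕ opad = b1 1e fc 5c 5c 5c 5c.
Inner input = (K'⊕ipad) ∥ m = db 74 96 36 36 36 36 ∥ f2 88.
Inner hash: even-index sum = 613 mod 256 = 101; odd-index sum = 466 mod 256 = 210 → 65 d2.
Outer input = (K'⊕opad) ∥ inner = b1 1e fc 5c 5c 5c 5c ∥ 65 d2.
Outer hash (tag): even-index sum = 823 mod 256 = 55; odd-index sum = 315 mod 256 = 59 → 37 3b.

373b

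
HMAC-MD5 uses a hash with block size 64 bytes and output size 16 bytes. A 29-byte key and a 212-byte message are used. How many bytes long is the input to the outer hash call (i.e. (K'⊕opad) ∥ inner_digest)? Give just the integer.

Key is 29 ≤ 64 bytes, zero-padded: |K'| = 64.
Outer input = (K'⊕opad) ∥ H(inner) → 64 + 16 = 80 bytes.

80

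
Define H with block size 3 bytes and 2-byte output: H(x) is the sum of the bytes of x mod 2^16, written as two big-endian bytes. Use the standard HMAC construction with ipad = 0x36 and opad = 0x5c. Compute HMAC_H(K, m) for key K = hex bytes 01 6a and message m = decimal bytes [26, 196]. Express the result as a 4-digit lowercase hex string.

0197

Key hex bytes 01 6a is 2 bytes ≤ B = 3; zero-pad to 3 bytes: K' = 01 6a 00.
K' ⊕ ipad = 37 5c 36.  K' ⊕ opad = 5d 36 5c.
Inner input = (K'⊕ipad) ∥ m = 37 5c 36 ∥ 1a c4.
Inner hash: sum = 55+92+54+26+196 = 423 → 01 a7.
Outer input = (K'⊕opad) ∥ inner = 5d 36 5c ∥ 01 a7.
Outer hash (tag): sum = 93+54+92+1+167 = 407 → 01 97.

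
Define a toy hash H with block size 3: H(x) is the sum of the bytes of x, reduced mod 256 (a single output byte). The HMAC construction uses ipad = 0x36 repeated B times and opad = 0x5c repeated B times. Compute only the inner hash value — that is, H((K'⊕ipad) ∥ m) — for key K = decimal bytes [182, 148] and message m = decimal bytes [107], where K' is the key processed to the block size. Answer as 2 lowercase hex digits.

Key decimal bytes [182, 148] = b6 94 is 2 bytes ≤ B = 3; zero-pad to 3 bytes: K' = b6 94 00.
K' ⊕ ipad = 80 a2 36.
Inner input = 80 a2 36 ∥ 6b.
Inner hash: sum = 128+162+54+107 = 451; mod 256 = 195 → c3.

c3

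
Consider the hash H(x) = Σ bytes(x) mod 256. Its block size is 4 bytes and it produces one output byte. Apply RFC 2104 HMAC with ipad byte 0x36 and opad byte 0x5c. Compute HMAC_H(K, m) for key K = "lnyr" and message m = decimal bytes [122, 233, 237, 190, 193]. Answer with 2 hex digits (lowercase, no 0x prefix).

Key "lnyr" = 6c 6e 79 72 is exactly B = 4 bytes: K' = 6c 6e 79 72.
K' ⊕ ipad = 5a 58 4f 44.  K' ⊕ opad = 30 32 25 2e.
Inner input = (K'⊕ipad) ∥ m = 5a 58 4f 44 ∥ 7a e9 ed be c1.
Inner hash: sum = 90+88+79+68+122+233+237+190+193 = 1300; mod 256 = 20 → 14.
Outer input = (K'⊕opad) ∥ inner = 30 32 25 2e ∥ 14.
Outer hash (tag): sum = 48+50+37+46+20 = 201 → c9.

c9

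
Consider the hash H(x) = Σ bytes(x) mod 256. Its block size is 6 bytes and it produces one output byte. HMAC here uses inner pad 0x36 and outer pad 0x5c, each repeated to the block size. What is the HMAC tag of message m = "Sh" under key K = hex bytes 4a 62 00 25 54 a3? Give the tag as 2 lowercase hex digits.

fb

Key hex bytes 4a 62 00 25 54 a3 is exactly B = 6 bytes: K' = 4a 62 00 25 54 a3.
K' ⊕ ipad = 7c 54 36 13 62 95.  K' ⊕ opad = 16 3e 5c 79 08 ff.
Inner input = (K'⊕ipad) ∥ m = 7c 54 36 13 62 95 ∥ 53 68.
Inner hash: sum = 124+84+54+19+98+149+83+104 = 715; mod 256 = 203 → cb.
Outer input = (K'⊕opad) ∥ inner = 16 3e 5c 79 08 ff ∥ cb.
Outer hash (tag): sum = 22+62+92+121+8+255+203 = 763; mod 256 = 251 → fb.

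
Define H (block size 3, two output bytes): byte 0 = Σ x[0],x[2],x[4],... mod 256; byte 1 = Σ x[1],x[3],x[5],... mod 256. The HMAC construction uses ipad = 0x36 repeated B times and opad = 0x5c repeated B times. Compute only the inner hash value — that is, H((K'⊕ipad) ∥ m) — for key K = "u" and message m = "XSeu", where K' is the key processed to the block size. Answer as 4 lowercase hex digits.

41f3

Key "u" = 75 is 1 byte ≤ B = 3; zero-pad to 3 bytes: K' = 75 00 00.
K' ⊕ ipad = 43 36 36.
Inner input = 43 36 36 ∥ 58 53 65 75.
Inner hash: even-index sum = 321 mod 256 = 65; odd-index sum = 243 mod 256 = 243 → 41 f3.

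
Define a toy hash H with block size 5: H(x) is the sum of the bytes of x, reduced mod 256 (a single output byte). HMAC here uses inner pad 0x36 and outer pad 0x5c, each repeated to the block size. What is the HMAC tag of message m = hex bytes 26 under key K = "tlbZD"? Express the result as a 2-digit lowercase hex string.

a8

Key "tlbZD" = 74 6c 62 5a 44 is exactly B = 5 bytes: K' = 74 6c 62 5a 44.
K' ⊕ ipad = 42 5a 54 6c 72.  K' ⊕ opad = 28 30 3e 06 18.
Inner input = (K'⊕ipad) ∥ m = 42 5a 54 6c 72 ∥ 26.
Inner hash: sum = 66+90+84+108+114+38 = 500; mod 256 = 244 → f4.
Outer input = (K'⊕opad) ∥ inner = 28 30 3e 06 18 ∥ f4.
Outer hash (tag): sum = 40+48+62+6+24+244 = 424; mod 256 = 168 → a8.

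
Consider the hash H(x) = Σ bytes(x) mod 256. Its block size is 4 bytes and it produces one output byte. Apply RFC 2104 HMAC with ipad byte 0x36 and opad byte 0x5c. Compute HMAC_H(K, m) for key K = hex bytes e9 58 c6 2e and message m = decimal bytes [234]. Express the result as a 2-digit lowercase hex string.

04

Key hex bytes e9 58 c6 2e is exactly B = 4 bytes: K' = e9 58 c6 2e.
K' ⊕ ipad = df 6e f0 18.  K' ⊕ opad = b5 04 9a 72.
Inner input = (K'⊕ipad) ∥ m = df 6e f0 18 ∥ ea.
Inner hash: sum = 223+110+240+24+234 = 831; mod 256 = 63 → 3f.
Outer input = (K'⊕opad) ∥ inner = b5 04 9a 72 ∥ 3f.
Outer hash (tag): sum = 181+4+154+114+63 = 516; mod 256 = 4 → 04.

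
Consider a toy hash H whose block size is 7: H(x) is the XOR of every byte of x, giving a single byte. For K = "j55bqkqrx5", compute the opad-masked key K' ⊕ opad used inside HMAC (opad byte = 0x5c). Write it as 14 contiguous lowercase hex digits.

Key "j55bqkqrx5" = 6a 35 35 62 71 6b 71 72 78 35 is 10 bytes > B = 7, so hash it first: H(key) = 5c, then zero-pad to 7 bytes: K' = 5c 00 00 00 00 00 00.
XOR each byte with 0x5c: 5c⊕5c=00, 00⊕5c=5c, 00⊕5c=5c, 00⊕5c=5c, 00⊕5c=5c, 00⊕5c=5c, 00⊕5c=5c.

005c5c5c5c5c5c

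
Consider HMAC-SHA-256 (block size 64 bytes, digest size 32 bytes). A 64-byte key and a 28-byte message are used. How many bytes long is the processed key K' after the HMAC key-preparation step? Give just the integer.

Key is 64 ≤ 64 bytes, zero-padded: |K'| = 64.

64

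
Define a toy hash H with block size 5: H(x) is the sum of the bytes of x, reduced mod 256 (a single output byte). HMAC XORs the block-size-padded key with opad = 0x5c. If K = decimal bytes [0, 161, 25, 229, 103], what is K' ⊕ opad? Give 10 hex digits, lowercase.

Key decimal bytes [0, 161, 25, 229, 103] = 00 a1 19 e5 67 is exactly B = 5 bytes: K' = 00 a1 19 e5 67.
XOR each byte with 0x5c: 00⊕5c=5c, a1⊕5c=fd, 19⊕5c=45, e5⊕5c=b9, 67⊕5c=3b.

5cfd45b93b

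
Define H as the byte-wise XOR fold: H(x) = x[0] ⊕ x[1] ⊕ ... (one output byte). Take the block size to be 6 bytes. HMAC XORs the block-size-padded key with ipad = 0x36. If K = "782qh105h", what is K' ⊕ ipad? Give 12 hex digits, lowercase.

4e3636363636

Key "782qh105h" = 37 38 32 71 68 31 30 35 68 is 9 bytes > B = 6, so hash it first: H(key) = 78, then zero-pad to 6 bytes: K' = 78 00 00 00 00 00.
XOR each byte with 0x36: 78⊕36=4e, 00⊕36=36, 00⊕36=36, 00⊕36=36, 00⊕36=36, 00⊕36=36.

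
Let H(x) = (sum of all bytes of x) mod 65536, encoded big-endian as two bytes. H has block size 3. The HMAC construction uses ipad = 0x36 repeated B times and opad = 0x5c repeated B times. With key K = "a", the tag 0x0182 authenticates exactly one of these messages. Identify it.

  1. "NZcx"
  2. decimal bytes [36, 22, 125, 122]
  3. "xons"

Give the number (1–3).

3

Key "a" = 61 is 1 byte ≤ B = 3; zero-pad to 3 bytes: K' = 61 00 00.
K' ⊕ ipad = 57 36 36; K' ⊕ opad = 3d 5c 5c.
m1: inner = H(57 36 36 4e 5a 63 78) = 02 46; tag = H(3d 5c 5c 02 46) = 013d
m2: inner = H(57 36 36 24 16 7d 7a) = 01 f4; tag = H(3d 5c 5c 01 f4) = 01ea
m3: inner = H(57 36 36 78 6f 6e 73) = 02 8b; tag = H(3d 5c 5c 02 8b) = 0182 ← matches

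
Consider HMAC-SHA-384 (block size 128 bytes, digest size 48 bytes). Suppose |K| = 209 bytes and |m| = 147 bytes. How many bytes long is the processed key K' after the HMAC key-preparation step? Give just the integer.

Key is 209 > 128 bytes, so it is hashed to 48 bytes then zero-padded to 128: |K'| = 128.

128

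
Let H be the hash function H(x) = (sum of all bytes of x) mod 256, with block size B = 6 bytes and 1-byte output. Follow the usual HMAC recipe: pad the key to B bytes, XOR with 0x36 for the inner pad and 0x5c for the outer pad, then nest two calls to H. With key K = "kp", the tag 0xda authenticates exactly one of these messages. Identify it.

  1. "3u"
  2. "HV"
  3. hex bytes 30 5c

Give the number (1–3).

Key "kp" = 6b 70 is 2 bytes ≤ B = 6; zero-pad to 6 bytes: K' = 6b 70 00 00 00 00.
K' ⊕ ipad = 5d 46 36 36 36 36; K' ⊕ opad = 37 2c 5c 5c 5c 5c.
m1: inner = H(5d 46 36 36 36 36 33 75) = 23; tag = H(37 2c 5c 5c 5c 5c 23) = f6
m2: inner = H(5d 46 36 36 36 36 48 56) = 19; tag = H(37 2c 5c 5c 5c 5c 19) = ec
m3: inner = H(5d 46 36 36 36 36 30 5c) = 07; tag = H(37 2c 5c 5c 5c 5c 07) = da ← matches

3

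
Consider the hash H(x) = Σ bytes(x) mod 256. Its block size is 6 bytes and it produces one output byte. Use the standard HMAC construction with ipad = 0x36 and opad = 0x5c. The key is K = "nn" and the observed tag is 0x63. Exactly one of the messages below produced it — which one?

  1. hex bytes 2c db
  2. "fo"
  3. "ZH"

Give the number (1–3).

Key "nn" = 6e 6e is 2 bytes ≤ B = 6; zero-pad to 6 bytes: K' = 6e 6e 00 00 00 00.
K' ⊕ ipad = 58 58 36 36 36 36; K' ⊕ opad = 32 32 5c 5c 5c 5c.
m1: inner = H(58 58 36 36 36 36 2c db) = 8f; tag = H(32 32 5c 5c 5c 5c 8f) = 63 ← matches
m2: inner = H(58 58 36 36 36 36 66 6f) = 5d; tag = H(32 32 5c 5c 5c 5c 5d) = 31
m3: inner = H(58 58 36 36 36 36 5a 48) = 2a; tag = H(32 32 5c 5c 5c 5c 2a) = fe

1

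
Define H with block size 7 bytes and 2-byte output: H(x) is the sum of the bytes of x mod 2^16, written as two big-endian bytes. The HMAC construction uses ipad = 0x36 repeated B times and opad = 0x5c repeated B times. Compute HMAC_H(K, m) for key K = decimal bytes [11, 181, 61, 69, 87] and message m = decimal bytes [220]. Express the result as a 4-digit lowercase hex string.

Key decimal bytes [11, 181, 61, 69, 87] = 0b b5 3d 45 57 is 5 bytes ≤ B = 7; zero-pad to 7 bytes: K' = 0b b5 3d 45 57 00 00.
K' ⊕ ipad = 3d 83 0b 73 61 36 36.  K' ⊕ opad = 57 e9 61 19 0b 5c 5c.
Inner input = (K'⊕ipad) ∥ m = 3d 83 0b 73 61 36 36 ∥ dc.
Inner hash: sum = 61+131+11+115+97+54+54+220 = 743 → 02 e7.
Outer input = (K'⊕opad) ∥ inner = 57 e9 61 19 0b 5c 5c ∥ 02 e7.
Outer hash (tag): sum = 87+233+97+25+11+92+92+2+231 = 870 → 03 66.

0366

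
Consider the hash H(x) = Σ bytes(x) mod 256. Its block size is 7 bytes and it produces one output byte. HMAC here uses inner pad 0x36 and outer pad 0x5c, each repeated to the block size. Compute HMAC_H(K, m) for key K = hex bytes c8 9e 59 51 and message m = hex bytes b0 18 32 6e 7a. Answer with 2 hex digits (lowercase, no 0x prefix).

7c

Key hex bytes c8 9e 59 51 is 4 bytes ≤ B = 7; zero-pad to 7 bytes: K' = c8 9e 59 51 00 00 00.
K' ⊕ ipad = fe a8 6f 67 36 36 36.  K' ⊕ opad = 94 c2 05 0d 5c 5c 5c.
Inner input = (K'⊕ipad) ∥ m = fe a8 6f 67 36 36 36 ∥ b0 18 32 6e 7a.
Inner hash: sum = 254+168+111+103+54+54+54+176+24+50+110+122 = 1280; mod 256 = 0 → 00.
Outer input = (K'⊕opad) ∥ inner = 94 c2 05 0d 5c 5c 5c ∥ 00.
Outer hash (tag): sum = 148+194+5+13+92+92+92+0 = 636; mod 256 = 124 → 7c.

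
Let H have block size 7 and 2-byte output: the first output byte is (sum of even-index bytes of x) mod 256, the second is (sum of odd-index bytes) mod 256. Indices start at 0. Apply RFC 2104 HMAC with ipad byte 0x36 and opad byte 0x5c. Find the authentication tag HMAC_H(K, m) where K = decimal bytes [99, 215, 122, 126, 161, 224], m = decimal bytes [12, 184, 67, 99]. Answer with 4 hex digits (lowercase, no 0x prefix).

Key decimal bytes [99, 215, 122, 126, 161, 224] = 63 d7 7a 7e a1 e0 is 6 bytes ≤ B = 7; zero-pad to 7 bytes: K' = 63 d7 7a 7e a1 e0 00.
K' ⊕ ipad = 55 e1 4c 48 97 d6 36.  K' ⊕ opad = 3f 8b 26 22 fd bc 5c.
Inner input = (K'⊕ipad) ∥ m = 55 e1 4c 48 97 d6 36 ∥ 0c b8 43 63.
Inner hash: even-index sum = 649 mod 256 = 137; odd-index sum = 590 mod 256 = 78 → 89 4e.
Outer input = (K'⊕opad) ∥ inner = 3f 8b 26 22 fd bc 5c ∥ 89 4e.
Outer hash (tag): even-index sum = 524 mod 256 = 12; odd-index sum = 498 mod 256 = 242 → 0c f2.

0cf2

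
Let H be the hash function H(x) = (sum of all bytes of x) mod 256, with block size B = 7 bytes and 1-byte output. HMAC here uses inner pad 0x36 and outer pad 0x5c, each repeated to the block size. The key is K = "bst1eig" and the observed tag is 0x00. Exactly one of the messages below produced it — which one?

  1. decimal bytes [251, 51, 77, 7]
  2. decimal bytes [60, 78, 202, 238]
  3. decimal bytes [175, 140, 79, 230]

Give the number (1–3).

Key "bst1eig" = 62 73 74 31 65 69 67 is exactly B = 7 bytes: K' = 62 73 74 31 65 69 67.
K' ⊕ ipad = 54 45 42 07 53 5f 51; K' ⊕ opad = 3e 2f 28 6d 39 35 3b.
m1: inner = H(54 45 42 07 53 5f 51 fb 33 4d 07) = 67; tag = H(3e 2f 28 6d 39 35 3b 67) = 12
m2: inner = H(54 45 42 07 53 5f 51 3c 4e ca ee) = 27; tag = H(3e 2f 28 6d 39 35 3b 27) = d2
m3: inner = H(54 45 42 07 53 5f 51 af 8c 4f e6) = 55; tag = H(3e 2f 28 6d 39 35 3b 55) = 00 ← matches

3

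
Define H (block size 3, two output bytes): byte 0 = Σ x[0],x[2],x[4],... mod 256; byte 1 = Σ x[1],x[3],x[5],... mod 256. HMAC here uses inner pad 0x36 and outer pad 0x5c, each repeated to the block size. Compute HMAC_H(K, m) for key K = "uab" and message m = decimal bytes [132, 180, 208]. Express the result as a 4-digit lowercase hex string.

Key "uab" = 75 61 62 is exactly B = 3 bytes: K' = 75 61 62.
K' ⊕ ipad = 43 57 54.  K' ⊕ opad = 29 3d 3e.
Inner input = (K'⊕ipad) ∥ m = 43 57 54 ∥ 84 b4 d0.
Inner hash: even-index sum = 331 mod 256 = 75; odd-index sum = 427 mod 256 = 171 → 4b ab.
Outer input = (K'⊕opad) ∥ inner = 29 3d 3e ∥ 4b ab.
Outer hash (tag): even-index sum = 274 mod 256 = 18; odd-index sum = 136 mod 256 = 136 → 12 88.

1288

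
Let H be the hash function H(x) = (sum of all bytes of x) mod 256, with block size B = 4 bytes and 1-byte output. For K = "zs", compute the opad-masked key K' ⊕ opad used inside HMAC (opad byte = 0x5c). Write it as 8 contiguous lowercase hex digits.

Key "zs" = 7a 73 is 2 bytes ≤ B = 4; zero-pad to 4 bytes: K' = 7a 73 00 00.
XOR each byte with 0x5c: 7a⊕5c=26, 73⊕5c=2f, 00⊕5c=5c, 00⊕5c=5c.

262f5c5c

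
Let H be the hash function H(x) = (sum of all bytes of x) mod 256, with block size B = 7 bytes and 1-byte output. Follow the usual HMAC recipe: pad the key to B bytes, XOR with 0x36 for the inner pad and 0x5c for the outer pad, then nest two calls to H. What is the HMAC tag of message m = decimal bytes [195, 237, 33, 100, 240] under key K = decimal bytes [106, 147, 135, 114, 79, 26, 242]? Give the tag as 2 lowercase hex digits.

Key decimal bytes [106, 147, 135, 114, 79, 26, 242] = 6a 93 87 72 4f 1a f2 is exactly B = 7 bytes: K' = 6a 93 87 72 4f 1a f2.
K' ⊕ ipad = 5c a5 b1 44 79 2c c4.  K' ⊕ opad = 36 cf db 2e 13 46 ae.
Inner input = (K'⊕ipad) ∥ m = 5c a5 b1 44 79 2c c4 ∥ c3 ed 21 64 f0.
Inner hash: sum = 92+165+177+68+121+44+196+195+237+33+100+240 = 1668; mod 256 = 132 → 84.
Outer input = (K'⊕opad) ∥ inner = 36 cf db 2e 13 46 ae ∥ 84.
Outer hash (tag): sum = 54+207+219+46+19+70+174+132 = 921; mod 256 = 153 → 99.

99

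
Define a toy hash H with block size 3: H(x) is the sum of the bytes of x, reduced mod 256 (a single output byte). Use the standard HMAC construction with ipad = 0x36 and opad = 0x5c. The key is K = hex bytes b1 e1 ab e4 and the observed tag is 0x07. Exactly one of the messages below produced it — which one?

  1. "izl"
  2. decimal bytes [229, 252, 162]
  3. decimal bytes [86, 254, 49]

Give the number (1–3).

1

Key hex bytes b1 e1 ab e4 is 4 bytes > B = 3, so hash it first: H(key) = 21, then zero-pad to 3 bytes: K' = 21 00 00.
K' ⊕ ipad = 17 36 36; K' ⊕ opad = 7d 5c 5c.
m1: inner = H(17 36 36 69 7a 6c) = d2; tag = H(7d 5c 5c d2) = 07 ← matches
m2: inner = H(17 36 36 e5 fc a2) = 06; tag = H(7d 5c 5c 06) = 3b
m3: inner = H(17 36 36 56 fe 31) = 08; tag = H(7d 5c 5c 08) = 3d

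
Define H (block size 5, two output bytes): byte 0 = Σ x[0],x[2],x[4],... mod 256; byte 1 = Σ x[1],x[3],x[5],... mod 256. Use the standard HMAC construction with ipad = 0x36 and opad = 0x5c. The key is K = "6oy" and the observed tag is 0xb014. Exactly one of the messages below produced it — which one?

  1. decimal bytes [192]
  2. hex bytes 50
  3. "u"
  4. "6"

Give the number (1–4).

4

Key "6oy" = 36 6f 79 is 3 bytes ≤ B = 5; zero-pad to 5 bytes: K' = 36 6f 79 00 00.
K' ⊕ ipad = 00 59 4f 36 36; K' ⊕ opad = 6a 33 25 5c 5c.
m1: inner = H(00 59 4f 36 36 c0) = 85 4f; tag = H(6a 33 25 5c 5c 85 4f) = 3a14
m2: inner = H(00 59 4f 36 36 50) = 85 df; tag = H(6a 33 25 5c 5c 85 df) = ca14
m3: inner = H(00 59 4f 36 36 75) = 85 04; tag = H(6a 33 25 5c 5c 85 04) = ef14
m4: inner = H(00 59 4f 36 36 36) = 85 c5; tag = H(6a 33 25 5c 5c 85 c5) = b014 ← matches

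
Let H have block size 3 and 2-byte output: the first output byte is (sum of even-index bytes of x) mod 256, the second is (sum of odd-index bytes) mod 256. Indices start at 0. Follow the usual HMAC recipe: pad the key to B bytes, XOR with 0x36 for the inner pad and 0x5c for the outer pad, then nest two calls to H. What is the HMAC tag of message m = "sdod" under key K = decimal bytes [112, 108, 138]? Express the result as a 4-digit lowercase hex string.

3efa

Key decimal bytes [112, 108, 138] = 70 6c 8a is exactly B = 3 bytes: K' = 70 6c 8a.
K' ⊕ ipad = 46 5a bc.  K' ⊕ opad = 2c 30 d6.
Inner input = (K'⊕ipad) ∥ m = 46 5a bc ∥ 73 64 6f 64.
Inner hash: even-index sum = 458 mod 256 = 202; odd-index sum = 316 mod 256 = 60 → ca 3c.
Outer input = (K'⊕opad) ∥ inner = 2c 30 d6 ∥ ca 3c.
Outer hash (tag): even-index sum = 318 mod 256 = 62; odd-index sum = 250 mod 256 = 250 → 3e fa.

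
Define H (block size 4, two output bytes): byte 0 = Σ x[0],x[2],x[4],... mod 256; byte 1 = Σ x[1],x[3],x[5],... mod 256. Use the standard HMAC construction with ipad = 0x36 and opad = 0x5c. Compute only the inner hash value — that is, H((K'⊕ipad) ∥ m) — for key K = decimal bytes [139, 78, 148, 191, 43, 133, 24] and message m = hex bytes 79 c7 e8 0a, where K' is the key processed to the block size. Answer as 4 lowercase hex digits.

ebab

Key decimal bytes [139, 78, 148, 191, 43, 133, 24] = 8b 4e 94 bf 2b 85 18 is 7 bytes > B = 4, so hash it first: H(key) = 62 92, then zero-pad to 4 bytes: K' = 62 92 00 00.
K' ⊕ ipad = 54 a4 36 36.
Inner input = 54 a4 36 36 ∥ 79 c7 e8 0a.
Inner hash: even-index sum = 491 mod 256 = 235; odd-index sum = 427 mod 256 = 171 → eb ab.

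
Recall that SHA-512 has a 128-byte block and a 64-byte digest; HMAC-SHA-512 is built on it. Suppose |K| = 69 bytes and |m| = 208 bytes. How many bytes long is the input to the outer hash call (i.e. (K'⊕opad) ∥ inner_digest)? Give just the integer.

192

Key is 69 ≤ 128 bytes, zero-padded: |K'| = 128.
Outer input = (K'⊕opad) ∥ H(inner) → 128 + 64 = 192 bytes.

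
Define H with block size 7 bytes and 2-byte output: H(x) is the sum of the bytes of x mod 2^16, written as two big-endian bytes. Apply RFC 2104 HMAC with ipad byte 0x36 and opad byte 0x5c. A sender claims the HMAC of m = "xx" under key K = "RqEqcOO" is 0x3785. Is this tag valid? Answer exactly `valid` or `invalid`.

Key "RqEqcOO" = 52 71 45 71 63 4f 4f is exactly B = 7 bytes: K' = 52 71 45 71 63 4f 4f.
K' ⊕ ipad = 64 47 73 47 55 79 79; K' ⊕ opad = 0e 2d 19 2d 3f 13 13.
Inner hash: sum = 100+71+115+71+85+121+121+120+120 = 924 → 03 9c.
Outer hash (recomputed tag): sum = 14+45+25+45+63+19+19+3+156 = 389 → 01 85.
Recomputed tag = 0185; claimed = 3785 → mismatch.

invalid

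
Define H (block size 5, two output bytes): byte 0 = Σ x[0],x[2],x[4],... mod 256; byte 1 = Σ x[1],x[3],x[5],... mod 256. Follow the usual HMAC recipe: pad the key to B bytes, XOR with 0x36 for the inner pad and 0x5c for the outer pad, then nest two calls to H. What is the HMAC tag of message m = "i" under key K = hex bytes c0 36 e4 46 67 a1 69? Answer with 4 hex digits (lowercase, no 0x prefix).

Key hex bytes c0 36 e4 46 67 a1 69 is 7 bytes > B = 5, so hash it first: H(key) = 74 1d, then zero-pad to 5 bytes: K' = 74 1d 00 00 00.
K' ⊕ ipad = 42 2b 36 36 36.  K' ⊕ opad = 28 41 5c 5c 5c.
Inner input = (K'⊕ipad) ∥ m = 42 2b 36 36 36 ∥ 69.
Inner hash: even-index sum = 174 mod 256 = 174; odd-index sum = 202 mod 256 = 202 → ae ca.
Outer input = (K'⊕opad) ∥ inner = 28 41 5c 5c 5c ∥ ae ca.
Outer hash (tag): even-index sum = 426 mod 256 = 170; odd-index sum = 331 mod 256 = 75 → aa 4b.

aa4b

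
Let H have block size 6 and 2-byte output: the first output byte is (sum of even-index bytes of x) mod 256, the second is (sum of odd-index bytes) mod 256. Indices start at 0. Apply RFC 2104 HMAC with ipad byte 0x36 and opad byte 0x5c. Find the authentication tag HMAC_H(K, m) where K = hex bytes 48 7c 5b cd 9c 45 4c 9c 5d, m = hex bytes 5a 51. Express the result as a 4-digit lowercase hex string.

Key hex bytes 48 7c 5b cd 9c 45 4c 9c 5d is 9 bytes > B = 6, so hash it first: H(key) = e8 2a, then zero-pad to 6 bytes: K' = e8 2a 00 00 00 00.
K' ⊕ ipad = de 1c 36 36 36 36.  K' ⊕ opad = b4 76 5c 5c 5c 5c.
Inner input = (K'⊕ipad) ∥ m = de 1c 36 36 36 36 ∥ 5a 51.
Inner hash: even-index sum = 420 mod 256 = 164; odd-index sum = 217 mod 256 = 217 → a4 d9.
Outer input = (K'⊕opad) ∥ inner = b4 76 5c 5c 5c 5c ∥ a4 d9.
Outer hash (tag): even-index sum = 528 mod 256 = 16; odd-index sum = 519 mod 256 = 7 → 10 07.

1007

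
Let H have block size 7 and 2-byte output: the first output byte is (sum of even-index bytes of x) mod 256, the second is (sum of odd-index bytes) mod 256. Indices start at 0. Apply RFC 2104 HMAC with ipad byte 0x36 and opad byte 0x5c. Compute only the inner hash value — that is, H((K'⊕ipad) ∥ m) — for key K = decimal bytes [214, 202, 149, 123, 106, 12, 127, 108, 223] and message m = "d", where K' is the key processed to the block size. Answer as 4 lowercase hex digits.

Key decimal bytes [214, 202, 149, 123, 106, 12, 127, 108, 223] = d6 ca 95 7b 6a 0c 7f 6c df is 9 bytes > B = 7, so hash it first: H(key) = 33 bd, then zero-pad to 7 bytes: K' = 33 bd 00 00 00 00 00.
K' ⊕ ipad = 05 8b 36 36 36 36 36.
Inner input = 05 8b 36 36 36 36 36 ∥ 64.
Inner hash: even-index sum = 167 mod 256 = 167; odd-index sum = 347 mod 256 = 91 → a7 5b.

a75b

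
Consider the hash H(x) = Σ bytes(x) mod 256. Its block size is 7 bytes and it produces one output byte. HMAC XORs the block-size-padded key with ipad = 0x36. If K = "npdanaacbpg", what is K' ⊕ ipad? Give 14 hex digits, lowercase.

Key "npdanaacbpg" = 6e 70 64 61 6e 61 61 63 62 70 67 is 11 bytes > B = 7, so hash it first: H(key) = 6f, then zero-pad to 7 bytes: K' = 6f 00 00 00 00 00 00.
XOR each byte with 0x36: 6f⊕36=59, 00⊕36=36, 00⊕36=36, 00⊕36=36, 00⊕36=36, 00⊕36=36, 00⊕36=36.

59363636363636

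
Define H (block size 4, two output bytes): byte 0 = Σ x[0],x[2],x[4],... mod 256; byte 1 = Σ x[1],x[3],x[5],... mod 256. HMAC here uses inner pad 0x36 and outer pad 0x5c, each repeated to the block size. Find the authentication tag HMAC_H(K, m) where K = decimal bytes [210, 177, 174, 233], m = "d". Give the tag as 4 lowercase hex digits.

6008

Key decimal bytes [210, 177, 174, 233] = d2 b1 ae e9 is exactly B = 4 bytes: K' = d2 b1 ae e9.
K' ⊕ ipad = e4 87 98 df.  K' ⊕ opad = 8e ed f2 b5.
Inner input = (K'⊕ipad) ∥ m = e4 87 98 df ∥ 64.
Inner hash: even-index sum = 480 mod 256 = 224; odd-index sum = 358 mod 256 = 102 → e0 66.
Outer input = (K'⊕opad) ∥ inner = 8e ed f2 b5 ∥ e0 66.
Outer hash (tag): even-index sum = 608 mod 256 = 96; odd-index sum = 520 mod 256 = 8 → 60 08.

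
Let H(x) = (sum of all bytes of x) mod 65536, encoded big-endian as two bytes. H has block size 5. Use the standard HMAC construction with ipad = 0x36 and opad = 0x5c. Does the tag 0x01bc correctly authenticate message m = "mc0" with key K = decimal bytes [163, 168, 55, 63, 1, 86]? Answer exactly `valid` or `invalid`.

Key decimal bytes [163, 168, 55, 63, 1, 86] = a3 a8 37 3f 01 56 is 6 bytes > B = 5, so hash it first: H(key) = 02 18, then zero-pad to 5 bytes: K' = 02 18 00 00 00.
K' ⊕ ipad = 34 2e 36 36 36; K' ⊕ opad = 5e 44 5c 5c 5c.
Inner hash: sum = 52+46+54+54+54+109+99+48 = 516 → 02 04.
Outer hash (recomputed tag): sum = 94+68+92+92+92+2+4 = 444 → 01 bc.
Recomputed tag = 01bc; claimed = 01bc → match.

valid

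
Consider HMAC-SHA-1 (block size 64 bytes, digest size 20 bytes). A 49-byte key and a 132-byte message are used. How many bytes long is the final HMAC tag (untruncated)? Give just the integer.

20

The tag is one SHA-1 digest: 20 bytes.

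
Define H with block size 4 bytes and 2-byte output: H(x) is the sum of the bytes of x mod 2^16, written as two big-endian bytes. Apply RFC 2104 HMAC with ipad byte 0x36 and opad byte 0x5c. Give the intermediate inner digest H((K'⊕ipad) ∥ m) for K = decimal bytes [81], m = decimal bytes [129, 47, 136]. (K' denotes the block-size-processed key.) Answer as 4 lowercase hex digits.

0241

Key decimal bytes [81] = 51 is 1 byte ≤ B = 4; zero-pad to 4 bytes: K' = 51 00 00 00.
K' ⊕ ipad = 67 36 36 36.
Inner input = 67 36 36 36 ∥ 81 2f 88.
Inner hash: sum = 103+54+54+54+129+47+136 = 577 → 02 41.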